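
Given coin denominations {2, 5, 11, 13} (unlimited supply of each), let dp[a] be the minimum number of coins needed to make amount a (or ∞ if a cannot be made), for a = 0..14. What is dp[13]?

1

 a  0  1  2  3  4  5  6  7  8  9 10 11 12 13 14
dp  0  -  1  -  2  1  3  2  4  3  2  1  3  1  4
(- denotes ∞ / unreachable)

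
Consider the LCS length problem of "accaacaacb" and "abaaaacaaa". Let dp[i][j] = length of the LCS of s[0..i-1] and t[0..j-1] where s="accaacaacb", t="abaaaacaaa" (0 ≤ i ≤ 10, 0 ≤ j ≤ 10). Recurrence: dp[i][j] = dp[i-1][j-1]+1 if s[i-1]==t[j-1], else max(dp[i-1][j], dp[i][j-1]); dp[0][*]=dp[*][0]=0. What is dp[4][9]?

3

   ''  a  b  a  a  a  a  c  a  a  a
''  0  0  0  0  0  0  0  0  0  0  0
 a  0  1  1  1  1  1  1  1  1  1  1
 c  0  1  1  1  1  1  1  2  2  2  2
 c  0  1  1  1  1  1  1  2  2  2  2
 a  0  1  1  2  2  2  2  2  3  3  3
 a  0  1  1  2  3  3  3  3  3  4  4
 c  0  1  1  2  3  3  3  4  4  4  4
 a  0  1  1  2  3  4  4  4  5  5  5
 a  0  1  1  2  3  4  5  5  5  6  6
 c  0  1  1  2  3  4  5  6  6  6  6
 b  0  1  2  2  3  4  5  6  6  6  6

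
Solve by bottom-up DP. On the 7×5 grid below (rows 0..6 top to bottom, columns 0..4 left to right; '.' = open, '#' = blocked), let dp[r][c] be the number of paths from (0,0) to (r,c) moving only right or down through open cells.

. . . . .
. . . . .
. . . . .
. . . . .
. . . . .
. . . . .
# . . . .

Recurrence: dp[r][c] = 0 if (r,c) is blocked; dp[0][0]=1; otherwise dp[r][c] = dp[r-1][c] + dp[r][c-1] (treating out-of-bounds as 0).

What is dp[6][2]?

r\c   0   1   2   3   4
  0   1   1   1   1   1
  1   1   2   3   4   5
  2   1   3   6  10  15
  3   1   4  10  20  35
  4   1   5  15  35  70
  5   1   6  21  56 126
  6   0   6  27  83 209

27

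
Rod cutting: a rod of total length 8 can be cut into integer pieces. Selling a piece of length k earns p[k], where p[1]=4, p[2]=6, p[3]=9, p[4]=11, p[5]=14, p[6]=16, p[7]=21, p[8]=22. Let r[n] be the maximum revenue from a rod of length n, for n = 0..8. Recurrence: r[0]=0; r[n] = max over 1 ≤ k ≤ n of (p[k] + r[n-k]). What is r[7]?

28

   n    0    1    2    3    4    5    6    7    8
r[n]    0    4    8   12   16   20   24   28   32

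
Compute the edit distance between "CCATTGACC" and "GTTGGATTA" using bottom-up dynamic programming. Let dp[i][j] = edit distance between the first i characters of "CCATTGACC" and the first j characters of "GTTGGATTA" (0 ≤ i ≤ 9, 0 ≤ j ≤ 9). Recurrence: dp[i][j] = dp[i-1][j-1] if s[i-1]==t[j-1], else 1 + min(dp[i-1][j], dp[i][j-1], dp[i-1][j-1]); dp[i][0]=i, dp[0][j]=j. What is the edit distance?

7

   ''  G  T  T  G  G  A  T  T  A
''  0  1  2  3  4  5  6  7  8  9
 C  1  1  2  3  4  5  6  7  8  9
 C  2  2  2  3  4  5  6  7  8  9
 A  3  3  3  3  4  5  5  6  7  8
 T  4  4  3  3  4  5  6  5  6  7
 T  5  5  4  3  4  5  6  6  5  6
 G  6  5  5  4  3  4  5  6  6  6
 A  7  6  6  5  4  4  4  5  6  6
 C  8  7  7  6  5  5  5  5  6  7
 C  9  8  8  7  6  6  6  6  6  7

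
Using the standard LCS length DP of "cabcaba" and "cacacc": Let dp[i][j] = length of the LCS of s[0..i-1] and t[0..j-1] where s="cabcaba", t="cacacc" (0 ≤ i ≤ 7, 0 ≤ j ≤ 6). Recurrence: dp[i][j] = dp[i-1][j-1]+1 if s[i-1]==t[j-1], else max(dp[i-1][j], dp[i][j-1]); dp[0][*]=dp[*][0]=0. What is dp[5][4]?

   ''  c  a  c  a  c  c
''  0  0  0  0  0  0  0
 c  0  1  1  1  1  1  1
 a  0  1  2  2  2  2  2
 b  0  1  2  2  2  2  2
 c  0  1  2  3  3  3  3
 a  0  1  2  3  4  4  4
 b  0  1  2  3  4  4  4
 a  0  1  2  3  4  4  4

4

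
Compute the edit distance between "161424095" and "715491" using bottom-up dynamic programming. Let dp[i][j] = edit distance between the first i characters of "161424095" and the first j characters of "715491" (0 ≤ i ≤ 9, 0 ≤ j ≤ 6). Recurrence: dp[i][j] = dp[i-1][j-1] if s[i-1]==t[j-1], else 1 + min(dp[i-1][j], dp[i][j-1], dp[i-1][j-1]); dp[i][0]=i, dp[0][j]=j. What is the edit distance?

6

   ''  7  1  5  4  9  1
''  0  1  2  3  4  5  6
 1  1  1  1  2  3  4  5
 6  2  2  2  2  3  4  5
 1  3  3  2  3  3  4  4
 4  4  4  3  3  3  4  5
 2  5  5  4  4  4  4  5
 4  6  6  5  5  4  5  5
 0  7  7  6  6  5  5  6
 9  8  8  7  7  6  5  6
 5  9  9  8  7  7  6  6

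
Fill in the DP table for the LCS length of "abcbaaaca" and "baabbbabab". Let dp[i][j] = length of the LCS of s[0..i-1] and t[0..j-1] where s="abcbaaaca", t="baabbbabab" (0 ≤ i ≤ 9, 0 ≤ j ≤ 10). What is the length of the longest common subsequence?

5

   ''  b  a  a  b  b  b  a  b  a  b
''  0  0  0  0  0  0  0  0  0  0  0
 a  0  0  1  1  1  1  1  1  1  1  1
 b  0  1  1  1  2  2  2  2  2  2  2
 c  0  1  1  1  2  2  2  2  2  2  2
 b  0  1  1  1  2  3  3  3  3  3  3
 a  0  1  2  2  2  3  3  4  4  4  4
 a  0  1  2  3  3  3  3  4  4  5  5
 a  0  1  2  3  3  3  3  4  4  5  5
 c  0  1  2  3  3  3  3  4  4  5  5
 a  0  1  2  3  3  3  3  4  4  5  5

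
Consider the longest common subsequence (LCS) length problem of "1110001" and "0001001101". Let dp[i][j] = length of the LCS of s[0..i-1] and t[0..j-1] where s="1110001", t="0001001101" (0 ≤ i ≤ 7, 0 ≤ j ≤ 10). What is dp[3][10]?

3

   ''  0  0  0  1  0  0  1  1  0  1
''  0  0  0  0  0  0  0  0  0  0  0
 1  0  0  0  0  1  1  1  1  1  1  1
 1  0  0  0  0  1  1  1  2  2  2  2
 1  0  0  0  0  1  1  1  2  3  3  3
 0  0  1  1  1  1  2  2  2  3  4  4
 0  0  1  2  2  2  2  3  3  3  4  4
 0  0  1  2  3  3  3  3  3  3  4  4
 1  0  1  2  3  4  4  4  4  4  4  5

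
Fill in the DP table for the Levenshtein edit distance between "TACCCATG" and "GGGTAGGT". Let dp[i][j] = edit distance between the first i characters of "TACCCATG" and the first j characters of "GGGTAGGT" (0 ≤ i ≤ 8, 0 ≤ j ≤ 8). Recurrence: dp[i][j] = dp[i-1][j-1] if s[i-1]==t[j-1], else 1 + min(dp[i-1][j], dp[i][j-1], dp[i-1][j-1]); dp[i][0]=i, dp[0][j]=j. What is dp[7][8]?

7

   ''  G  G  G  T  A  G  G  T
''  0  1  2  3  4  5  6  7  8
 T  1  1  2  3  3  4  5  6  7
 A  2  2  2  3  4  3  4  5  6
 C  3  3  3  3  4  4  4  5  6
 C  4  4  4  4  4  5  5  5  6
 C  5  5  5  5  5  5  6  6  6
 A  6  6  6  6  6  5  6  7  7
 T  7  7  7  7  6  6  6  7  7
 G  8  7  7  7  7  7  6  6  7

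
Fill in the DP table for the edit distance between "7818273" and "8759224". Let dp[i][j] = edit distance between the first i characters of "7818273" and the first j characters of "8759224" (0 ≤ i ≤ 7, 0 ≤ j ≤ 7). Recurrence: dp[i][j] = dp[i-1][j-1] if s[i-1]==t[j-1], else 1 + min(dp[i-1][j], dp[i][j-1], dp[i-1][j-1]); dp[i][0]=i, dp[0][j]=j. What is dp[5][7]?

   ''  8  7  5  9  2  2  4
''  0  1  2  3  4  5  6  7
 7  1  1  1  2  3  4  5  6
 8  2  1  2  2  3  4  5  6
 1  3  2  2  3  3  4  5  6
 8  4  3  3  3  4  4  5  6
 2  5  4  4  4  4  4  4  5
 7  6  5  4  5  5  5  5  5
 3  7  6  5  5  6  6  6  6

5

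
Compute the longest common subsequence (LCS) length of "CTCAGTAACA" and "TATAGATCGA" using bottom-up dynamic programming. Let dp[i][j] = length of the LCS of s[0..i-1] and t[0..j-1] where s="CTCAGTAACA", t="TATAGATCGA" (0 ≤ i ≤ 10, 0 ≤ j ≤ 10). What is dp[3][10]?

2

   ''  T  A  T  A  G  A  T  C  G  A
''  0  0  0  0  0  0  0  0  0  0  0
 C  0  0  0  0  0  0  0  0  1  1  1
 T  0  1  1  1  1  1  1  1  1  1  1
 C  0  1  1  1  1  1  1  1  2  2  2
 A  0  1  2  2  2  2  2  2  2  2  3
 G  0  1  2  2  2  3  3  3  3  3  3
 T  0  1  2  3  3  3  3  4  4  4  4
 A  0  1  2  3  4  4  4  4  4  4  5
 A  0  1  2  3  4  4  5  5  5  5  5
 C  0  1  2  3  4  4  5  5  6  6  6
 A  0  1  2  3  4  4  5  5  6  6  7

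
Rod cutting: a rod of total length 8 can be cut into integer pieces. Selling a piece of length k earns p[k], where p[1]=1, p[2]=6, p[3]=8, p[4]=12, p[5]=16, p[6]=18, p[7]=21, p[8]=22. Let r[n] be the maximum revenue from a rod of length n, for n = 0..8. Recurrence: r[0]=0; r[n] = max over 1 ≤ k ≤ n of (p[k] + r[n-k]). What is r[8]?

   n    0    1    2    3    4    5    6    7    8
r[n]    0    1    6    8   12   16   18   22   24

24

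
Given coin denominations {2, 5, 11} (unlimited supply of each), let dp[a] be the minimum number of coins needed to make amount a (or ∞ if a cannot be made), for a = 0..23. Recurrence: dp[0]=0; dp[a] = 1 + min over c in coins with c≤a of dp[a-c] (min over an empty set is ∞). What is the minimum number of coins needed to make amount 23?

4

 a  0  1  2  3  4  5  6  7  8  9 10 11 12 13 14 15 16 17 18 19 20 21 22 23
dp  0  -  1  -  2  1  3  2  4  3  2  1  3  2  4  3  2  4  3  5  4  3  2  4
(- denotes ∞ / unreachable)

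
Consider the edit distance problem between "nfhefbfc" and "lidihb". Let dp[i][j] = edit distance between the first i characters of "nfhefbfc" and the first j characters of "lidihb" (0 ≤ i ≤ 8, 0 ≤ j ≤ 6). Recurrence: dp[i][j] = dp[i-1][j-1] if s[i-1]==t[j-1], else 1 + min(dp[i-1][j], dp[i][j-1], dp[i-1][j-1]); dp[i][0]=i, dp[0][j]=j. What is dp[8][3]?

   ''  l  i  d  i  h  b
''  0  1  2  3  4  5  6
 n  1  1  2  3  4  5  6
 f  2  2  2  3  4  5  6
 h  3  3  3  3  4  4  5
 e  4  4  4  4  4  5  5
 f  5  5  5  5  5  5  6
 b  6  6  6  6  6  6  5
 f  7  7  7  7  7  7  6
 c  8  8  8  8  8  8  7

8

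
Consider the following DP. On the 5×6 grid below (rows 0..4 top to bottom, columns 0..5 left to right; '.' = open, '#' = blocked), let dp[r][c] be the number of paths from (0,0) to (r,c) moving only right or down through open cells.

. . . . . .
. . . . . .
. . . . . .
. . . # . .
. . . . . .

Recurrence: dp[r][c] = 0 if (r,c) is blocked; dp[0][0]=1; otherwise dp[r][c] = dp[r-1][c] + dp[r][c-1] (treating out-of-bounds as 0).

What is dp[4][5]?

r\c   0   1   2   3   4   5
  0   1   1   1   1   1   1
  1   1   2   3   4   5   6
  2   1   3   6  10  15  21
  3   1   4  10   0  15  36
  4   1   5  15  15  30  66

66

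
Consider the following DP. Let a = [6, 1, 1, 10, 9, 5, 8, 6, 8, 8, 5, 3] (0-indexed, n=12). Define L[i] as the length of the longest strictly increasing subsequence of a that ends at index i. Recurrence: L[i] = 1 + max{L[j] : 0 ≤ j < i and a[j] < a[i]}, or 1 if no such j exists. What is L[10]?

   i    0    1    2    3    4    5    6    7    8    9   10   11
a[i]    6    1    1   10    9    5    8    6    8    8    5    3
L[i]    1    1    1    2    2    2    3    3    4    4    2    2

2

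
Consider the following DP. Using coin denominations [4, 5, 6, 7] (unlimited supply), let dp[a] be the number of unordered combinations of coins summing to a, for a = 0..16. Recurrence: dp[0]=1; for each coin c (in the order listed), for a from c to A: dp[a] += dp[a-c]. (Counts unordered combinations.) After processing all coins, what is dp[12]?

after  coin     0     1     2     3     4     5     6     7     8     9    10    11    12    13    14    15    16
          4     1     0     0     0     1     0     0     0     1     0     0     0     1     0     0     0     1
          5     1     0     0     0     1     1     0     0     1     1     1     0     1     1     1     1     1
          6     1     0     0     0     1     1     1     0     1     1     2     1     2     1     2     2     3
          7     1     0     0     0     1     1     1     1     1     1     2     2     3     2     3     3     4

3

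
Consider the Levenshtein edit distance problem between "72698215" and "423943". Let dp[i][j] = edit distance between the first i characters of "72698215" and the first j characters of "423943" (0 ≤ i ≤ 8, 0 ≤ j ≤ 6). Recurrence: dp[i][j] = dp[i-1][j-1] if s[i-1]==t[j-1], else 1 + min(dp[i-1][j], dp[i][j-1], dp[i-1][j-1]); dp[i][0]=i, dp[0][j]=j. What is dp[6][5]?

4

   ''  4  2  3  9  4  3
''  0  1  2  3  4  5  6
 7  1  1  2  3  4  5  6
 2  2  2  1  2  3  4  5
 6  3  3  2  2  3  4  5
 9  4  4  3  3  2  3  4
 8  5  5  4  4  3  3  4
 2  6  6  5  5  4  4  4
 1  7  7  6  6  5  5  5
 5  8  8  7  7  6  6  6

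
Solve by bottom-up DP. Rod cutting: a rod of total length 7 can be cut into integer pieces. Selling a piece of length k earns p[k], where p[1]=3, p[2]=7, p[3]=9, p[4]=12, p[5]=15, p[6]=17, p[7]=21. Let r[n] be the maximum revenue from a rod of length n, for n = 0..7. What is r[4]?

   n    0    1    2    3    4    5    6    7
r[n]    0    3    7   10   14   17   21   24

14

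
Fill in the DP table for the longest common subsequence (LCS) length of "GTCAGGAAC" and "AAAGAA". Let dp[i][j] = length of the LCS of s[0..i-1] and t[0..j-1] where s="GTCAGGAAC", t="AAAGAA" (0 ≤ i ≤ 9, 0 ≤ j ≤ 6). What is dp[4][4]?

1

   ''  A  A  A  G  A  A
''  0  0  0  0  0  0  0
 G  0  0  0  0  1  1  1
 T  0  0  0  0  1  1  1
 C  0  0  0  0  1  1  1
 A  0  1  1  1  1  2  2
 G  0  1  1  1  2  2  2
 G  0  1  1  1  2  2  2
 A  0  1  2  2  2  3  3
 A  0  1  2  3  3  3  4
 C  0  1  2  3  3  3  4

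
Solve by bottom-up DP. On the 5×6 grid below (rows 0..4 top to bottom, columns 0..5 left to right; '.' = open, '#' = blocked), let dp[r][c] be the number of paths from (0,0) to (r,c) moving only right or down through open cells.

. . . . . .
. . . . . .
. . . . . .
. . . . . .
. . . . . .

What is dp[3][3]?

r\c   0   1   2   3   4   5
  0   1   1   1   1   1   1
  1   1   2   3   4   5   6
  2   1   3   6  10  15  21
  3   1   4  10  20  35  56
  4   1   5  15  35  70 126

20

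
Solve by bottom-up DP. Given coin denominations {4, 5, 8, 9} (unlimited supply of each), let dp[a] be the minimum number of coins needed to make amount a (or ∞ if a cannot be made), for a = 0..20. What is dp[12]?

 a  0  1  2  3  4  5  6  7  8  9 10 11 12 13 14 15 16 17 18 19 20
dp  0  -  -  -  1  1  -  -  1  1  2  -  2  2  2  3  2  2  2  3  3
(- denotes ∞ / unreachable)

2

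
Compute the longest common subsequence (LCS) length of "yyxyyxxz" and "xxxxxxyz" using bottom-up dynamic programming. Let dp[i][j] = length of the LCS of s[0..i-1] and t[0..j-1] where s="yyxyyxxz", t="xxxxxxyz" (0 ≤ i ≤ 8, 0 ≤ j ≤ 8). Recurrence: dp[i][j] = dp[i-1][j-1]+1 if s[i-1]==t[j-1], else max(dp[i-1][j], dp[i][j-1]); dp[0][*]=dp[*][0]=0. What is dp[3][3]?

   ''  x  x  x  x  x  x  y  z
''  0  0  0  0  0  0  0  0  0
 y  0  0  0  0  0  0  0  1  1
 y  0  0  0  0  0  0  0  1  1
 x  0  1  1  1  1  1  1  1  1
 y  0  1  1  1  1  1  1  2  2
 y  0  1  1  1  1  1  1  2  2
 x  0  1  2  2  2  2  2  2  2
 x  0  1  2  3  3  3  3  3  3
 z  0  1  2  3  3  3  3  3  4

1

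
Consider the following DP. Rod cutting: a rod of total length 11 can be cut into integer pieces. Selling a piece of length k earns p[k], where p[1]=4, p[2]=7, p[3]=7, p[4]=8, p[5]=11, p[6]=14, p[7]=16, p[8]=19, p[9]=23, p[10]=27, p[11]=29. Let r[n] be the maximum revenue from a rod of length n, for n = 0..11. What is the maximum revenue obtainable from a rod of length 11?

   n    0    1    2    3    4    5    6    7    8    9   10   11
r[n]    0    4    8   12   16   20   24   28   32   36   40   44

44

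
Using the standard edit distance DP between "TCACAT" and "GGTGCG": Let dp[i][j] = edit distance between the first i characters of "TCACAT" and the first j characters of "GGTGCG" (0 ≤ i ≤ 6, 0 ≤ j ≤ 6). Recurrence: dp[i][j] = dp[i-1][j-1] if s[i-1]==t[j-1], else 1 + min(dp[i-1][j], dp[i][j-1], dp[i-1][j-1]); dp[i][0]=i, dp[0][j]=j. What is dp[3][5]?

4

   ''  G  G  T  G  C  G
''  0  1  2  3  4  5  6
 T  1  1  2  2  3  4  5
 C  2  2  2  3  3  3  4
 A  3  3  3  3  4  4  4
 C  4  4  4  4  4  4  5
 A  5  5  5  5  5  5  5
 T  6  6  6  5  6  6  6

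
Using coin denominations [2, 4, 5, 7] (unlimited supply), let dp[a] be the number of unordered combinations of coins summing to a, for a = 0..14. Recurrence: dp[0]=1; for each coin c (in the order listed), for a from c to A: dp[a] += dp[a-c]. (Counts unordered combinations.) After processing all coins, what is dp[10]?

after  coin     0     1     2     3     4     5     6     7     8     9    10    11    12    13    14
          2     1     0     1     0     1     0     1     0     1     0     1     0     1     0     1
          4     1     0     1     0     2     0     2     0     3     0     3     0     4     0     4
          5     1     0     1     0     2     1     2     1     3     2     4     2     5     3     6
          7     1     0     1     0     2     1     2     2     3     3     4     4     6     5     8

4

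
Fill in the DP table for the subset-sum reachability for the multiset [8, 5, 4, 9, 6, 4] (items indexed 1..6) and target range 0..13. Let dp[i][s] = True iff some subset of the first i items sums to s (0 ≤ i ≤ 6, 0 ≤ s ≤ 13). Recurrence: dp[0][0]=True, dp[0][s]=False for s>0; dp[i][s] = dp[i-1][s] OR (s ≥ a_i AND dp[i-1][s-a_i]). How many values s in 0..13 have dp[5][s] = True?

10

i\s   0   1   2   3   4   5   6   7   8   9  10  11  12  13
  0   T   F   F   F   F   F   F   F   F   F   F   F   F   F
  1   T   F   F   F   F   F   F   F   T   F   F   F   F   F
  2   T   F   F   F   F   T   F   F   T   F   F   F   F   T
  3   T   F   F   F   T   T   F   F   T   T   F   F   T   T
  4   T   F   F   F   T   T   F   F   T   T   F   F   T   T
  5   T   F   F   F   T   T   T   F   T   T   T   T   T   T
  6   T   F   F   F   T   T   T   F   T   T   T   T   T   T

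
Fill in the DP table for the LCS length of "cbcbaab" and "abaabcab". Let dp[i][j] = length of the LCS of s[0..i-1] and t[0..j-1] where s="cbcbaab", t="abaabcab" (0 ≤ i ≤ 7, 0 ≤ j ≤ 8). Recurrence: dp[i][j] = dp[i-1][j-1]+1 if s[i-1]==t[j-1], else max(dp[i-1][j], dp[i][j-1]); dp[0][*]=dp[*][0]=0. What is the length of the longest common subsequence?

4

   ''  a  b  a  a  b  c  a  b
''  0  0  0  0  0  0  0  0  0
 c  0  0  0  0  0  0  1  1  1
 b  0  0  1  1  1  1  1  1  2
 c  0  0  1  1  1  1  2  2  2
 b  0  0  1  1  1  2  2  2  3
 a  0  1  1  2  2  2  2  3  3
 a  0  1  1  2  3  3  3  3  3
 b  0  1  2  2  3  4  4  4  4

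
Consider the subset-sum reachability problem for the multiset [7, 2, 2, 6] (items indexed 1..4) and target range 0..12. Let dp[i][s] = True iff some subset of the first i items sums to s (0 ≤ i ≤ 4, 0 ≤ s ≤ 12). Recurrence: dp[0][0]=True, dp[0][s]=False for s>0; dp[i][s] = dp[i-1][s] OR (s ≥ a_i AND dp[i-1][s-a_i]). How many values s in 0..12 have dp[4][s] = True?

9

i\s   0   1   2   3   4   5   6   7   8   9  10  11  12
  0   T   F   F   F   F   F   F   F   F   F   F   F   F
  1   T   F   F   F   F   F   F   T   F   F   F   F   F
  2   T   F   T   F   F   F   F   T   F   T   F   F   F
  3   T   F   T   F   T   F   F   T   F   T   F   T   F
  4   T   F   T   F   T   F   T   T   T   T   T   T   F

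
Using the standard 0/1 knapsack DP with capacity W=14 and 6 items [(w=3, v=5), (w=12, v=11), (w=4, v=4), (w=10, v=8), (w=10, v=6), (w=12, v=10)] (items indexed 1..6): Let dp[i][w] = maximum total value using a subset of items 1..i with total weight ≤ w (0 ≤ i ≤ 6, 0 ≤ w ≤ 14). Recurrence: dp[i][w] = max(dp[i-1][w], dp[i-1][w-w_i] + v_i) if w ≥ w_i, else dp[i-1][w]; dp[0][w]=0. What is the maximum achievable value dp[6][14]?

i\w   0   1   2   3   4   5   6   7   8   9  10  11  12  13  14
  0   0   0   0   0   0   0   0   0   0   0   0   0   0   0   0
  1   0   0   0   5   5   5   5   5   5   5   5   5   5   5   5
  2   0   0   0   5   5   5   5   5   5   5   5   5  11  11  11
  3   0   0   0   5   5   5   5   9   9   9   9   9  11  11  11
  4   0   0   0   5   5   5   5   9   9   9   9   9  11  13  13
  5   0   0   0   5   5   5   5   9   9   9   9   9  11  13  13
  6   0   0   0   5   5   5   5   9   9   9   9   9  11  13  13

13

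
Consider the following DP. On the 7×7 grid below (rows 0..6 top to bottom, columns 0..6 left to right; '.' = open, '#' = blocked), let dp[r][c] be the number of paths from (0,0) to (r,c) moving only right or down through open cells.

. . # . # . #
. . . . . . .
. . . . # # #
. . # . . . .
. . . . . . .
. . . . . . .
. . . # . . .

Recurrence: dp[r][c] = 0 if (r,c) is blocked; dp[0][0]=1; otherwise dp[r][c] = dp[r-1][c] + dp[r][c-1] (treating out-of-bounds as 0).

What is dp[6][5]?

110

r\c   0   1   2   3   4   5   6
  0   1   1   0   0   0   0   0
  1   1   2   2   2   2   2   2
  2   1   3   5   7   0   0   0
  3   1   4   0   7   7   7   7
  4   1   5   5  12  19  26  33
  5   1   6  11  23  42  68 101
  6   1   7  18   0  42 110 211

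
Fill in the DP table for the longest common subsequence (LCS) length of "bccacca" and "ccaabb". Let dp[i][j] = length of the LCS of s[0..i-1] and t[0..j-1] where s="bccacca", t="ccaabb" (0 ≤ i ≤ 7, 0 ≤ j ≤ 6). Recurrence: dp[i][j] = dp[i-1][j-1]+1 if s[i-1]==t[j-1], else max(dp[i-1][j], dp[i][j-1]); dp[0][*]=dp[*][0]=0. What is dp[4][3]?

3

   ''  c  c  a  a  b  b
''  0  0  0  0  0  0  0
 b  0  0  0  0  0  1  1
 c  0  1  1  1  1  1  1
 c  0  1  2  2  2  2  2
 a  0  1  2  3  3  3  3
 c  0  1  2  3  3  3  3
 c  0  1  2  3  3  3  3
 a  0  1  2  3  4  4  4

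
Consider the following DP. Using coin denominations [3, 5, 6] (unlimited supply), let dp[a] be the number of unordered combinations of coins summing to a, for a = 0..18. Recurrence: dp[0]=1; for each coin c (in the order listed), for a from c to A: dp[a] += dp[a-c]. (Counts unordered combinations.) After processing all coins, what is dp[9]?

2

after  coin     0     1     2     3     4     5     6     7     8     9    10    11    12    13    14    15    16    17    18
          3     1     0     0     1     0     0     1     0     0     1     0     0     1     0     0     1     0     0     1
          5     1     0     0     1     0     1     1     0     1     1     1     1     1     1     1     2     1     1     2
          6     1     0     0     1     0     1     2     0     1     2     1     2     3     1     2     4     2     3     5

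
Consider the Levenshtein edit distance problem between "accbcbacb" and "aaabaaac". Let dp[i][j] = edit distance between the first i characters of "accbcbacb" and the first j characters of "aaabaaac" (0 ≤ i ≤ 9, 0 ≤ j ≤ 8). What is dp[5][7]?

   ''  a  a  a  b  a  a  a  c
''  0  1  2  3  4  5  6  7  8
 a  1  0  1  2  3  4  5  6  7
 c  2  1  1  2  3  4  5  6  6
 c  3  2  2  2  3  4  5  6  6
 b  4  3  3  3  2  3  4  5  6
 c  5  4  4  4  3  3  4  5  5
 b  6  5  5  5  4  4  4  5  6
 a  7  6  5  5  5  4  4  4  5
 c  8  7  6  6  6  5  5  5  4
 b  9  8  7  7  6  6  6  6  5

5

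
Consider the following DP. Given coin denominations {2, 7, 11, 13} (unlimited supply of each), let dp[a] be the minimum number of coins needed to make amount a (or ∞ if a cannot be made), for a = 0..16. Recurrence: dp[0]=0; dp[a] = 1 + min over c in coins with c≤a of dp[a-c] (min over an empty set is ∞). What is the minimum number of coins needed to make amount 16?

 a  0  1  2  3  4  5  6  7  8  9 10 11 12 13 14 15 16
dp  0  -  1  -  2  -  3  1  4  2  5  1  6  1  2  2  3
(- denotes ∞ / unreachable)

3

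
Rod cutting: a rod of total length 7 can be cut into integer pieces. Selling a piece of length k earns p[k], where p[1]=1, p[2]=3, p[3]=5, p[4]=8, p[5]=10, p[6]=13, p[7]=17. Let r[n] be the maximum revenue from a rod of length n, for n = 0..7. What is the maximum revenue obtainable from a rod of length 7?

17

   n    0    1    2    3    4    5    6    7
r[n]    0    1    3    5    8   10   13   17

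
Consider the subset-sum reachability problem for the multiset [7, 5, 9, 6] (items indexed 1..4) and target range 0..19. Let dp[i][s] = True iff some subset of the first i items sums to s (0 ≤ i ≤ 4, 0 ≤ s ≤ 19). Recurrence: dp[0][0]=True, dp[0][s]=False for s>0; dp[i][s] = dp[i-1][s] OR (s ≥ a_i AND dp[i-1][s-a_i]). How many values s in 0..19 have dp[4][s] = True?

12

i\s   0   1   2   3   4   5   6   7   8   9  10  11  12  13  14  15  16  17  18  19
  0   T   F   F   F   F   F   F   F   F   F   F   F   F   F   F   F   F   F   F   F
  1   T   F   F   F   F   F   F   T   F   F   F   F   F   F   F   F   F   F   F   F
  2   T   F   F   F   F   T   F   T   F   F   F   F   T   F   F   F   F   F   F   F
  3   T   F   F   F   F   T   F   T   F   T   F   F   T   F   T   F   T   F   F   F
  4   T   F   F   F   F   T   T   T   F   T   F   T   T   T   T   T   T   F   T   F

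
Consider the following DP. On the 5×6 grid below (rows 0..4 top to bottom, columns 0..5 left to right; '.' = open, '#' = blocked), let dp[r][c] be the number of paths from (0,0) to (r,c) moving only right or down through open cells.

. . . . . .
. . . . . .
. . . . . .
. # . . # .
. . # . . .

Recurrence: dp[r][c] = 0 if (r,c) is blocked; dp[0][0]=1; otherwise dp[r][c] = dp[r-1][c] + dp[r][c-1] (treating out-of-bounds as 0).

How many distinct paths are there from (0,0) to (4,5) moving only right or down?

r\c   0   1   2   3   4   5
  0   1   1   1   1   1   1
  1   1   2   3   4   5   6
  2   1   3   6  10  15  21
  3   1   0   6  16   0  21
  4   1   1   0  16  16  37

37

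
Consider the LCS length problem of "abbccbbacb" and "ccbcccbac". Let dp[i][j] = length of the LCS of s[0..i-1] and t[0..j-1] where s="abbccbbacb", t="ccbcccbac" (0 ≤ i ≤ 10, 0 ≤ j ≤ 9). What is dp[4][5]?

2

   ''  c  c  b  c  c  c  b  a  c
''  0  0  0  0  0  0  0  0  0  0
 a  0  0  0  0  0  0  0  0  1  1
 b  0  0  0  1  1  1  1  1  1  1
 b  0  0  0  1  1  1  1  2  2  2
 c  0  1  1  1  2  2  2  2  2  3
 c  0  1  2  2  2  3  3  3  3  3
 b  0  1  2  3  3  3  3  4  4  4
 b  0  1  2  3  3  3  3  4  4  4
 a  0  1  2  3  3  3  3  4  5  5
 c  0  1  2  3  4  4  4  4  5  6
 b  0  1  2  3  4  4  4  5  5  6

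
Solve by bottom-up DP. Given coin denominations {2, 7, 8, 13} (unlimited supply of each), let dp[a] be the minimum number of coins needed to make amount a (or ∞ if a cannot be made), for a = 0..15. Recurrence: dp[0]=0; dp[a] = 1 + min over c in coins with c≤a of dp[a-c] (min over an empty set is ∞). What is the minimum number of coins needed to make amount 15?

 a  0  1  2  3  4  5  6  7  8  9 10 11 12 13 14 15
dp  0  -  1  -  2  -  3  1  1  2  2  3  3  1  2  2
(- denotes ∞ / unreachable)

2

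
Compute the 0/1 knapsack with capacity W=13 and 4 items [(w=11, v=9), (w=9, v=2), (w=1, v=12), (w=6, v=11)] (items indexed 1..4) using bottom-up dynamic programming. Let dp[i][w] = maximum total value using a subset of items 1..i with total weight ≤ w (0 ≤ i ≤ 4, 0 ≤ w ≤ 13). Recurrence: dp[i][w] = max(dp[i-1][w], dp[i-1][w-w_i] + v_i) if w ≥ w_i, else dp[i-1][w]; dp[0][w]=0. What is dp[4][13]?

23

i\w   0   1   2   3   4   5   6   7   8   9  10  11  12  13
  0   0   0   0   0   0   0   0   0   0   0   0   0   0   0
  1   0   0   0   0   0   0   0   0   0   0   0   9   9   9
  2   0   0   0   0   0   0   0   0   0   2   2   9   9   9
  3   0  12  12  12  12  12  12  12  12  12  14  14  21  21
  4   0  12  12  12  12  12  12  23  23  23  23  23  23  23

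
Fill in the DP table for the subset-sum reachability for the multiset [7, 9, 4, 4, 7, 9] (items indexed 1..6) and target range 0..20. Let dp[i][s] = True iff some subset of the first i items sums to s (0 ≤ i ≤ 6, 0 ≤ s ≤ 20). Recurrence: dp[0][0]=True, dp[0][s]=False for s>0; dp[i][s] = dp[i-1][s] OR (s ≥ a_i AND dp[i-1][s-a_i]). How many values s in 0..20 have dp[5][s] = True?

13

i\s   0   1   2   3   4   5   6   7   8   9  10  11  12  13  14  15  16  17  18  19  20
  0   T   F   F   F   F   F   F   F   F   F   F   F   F   F   F   F   F   F   F   F   F
  1   T   F   F   F   F   F   F   T   F   F   F   F   F   F   F   F   F   F   F   F   F
  2   T   F   F   F   F   F   F   T   F   T   F   F   F   F   F   F   T   F   F   F   F
  3   T   F   F   F   T   F   F   T   F   T   F   T   F   T   F   F   T   F   F   F   T
  4   T   F   F   F   T   F   F   T   T   T   F   T   F   T   F   T   T   T   F   F   T
  5   T   F   F   F   T   F   F   T   T   T   F   T   F   T   T   T   T   T   T   F   T
  6   T   F   F   F   T   F   F   T   T   T   F   T   F   T   T   T   T   T   T   F   T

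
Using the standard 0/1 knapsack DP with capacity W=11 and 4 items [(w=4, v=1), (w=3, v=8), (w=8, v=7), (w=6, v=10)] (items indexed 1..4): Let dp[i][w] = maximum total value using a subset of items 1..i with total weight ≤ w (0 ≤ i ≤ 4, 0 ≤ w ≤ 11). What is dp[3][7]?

9

i\w   0   1   2   3   4   5   6   7   8   9  10  11
  0   0   0   0   0   0   0   0   0   0   0   0   0
  1   0   0   0   0   1   1   1   1   1   1   1   1
  2   0   0   0   8   8   8   8   9   9   9   9   9
  3   0   0   0   8   8   8   8   9   9   9   9  15
  4   0   0   0   8   8   8  10  10  10  18  18  18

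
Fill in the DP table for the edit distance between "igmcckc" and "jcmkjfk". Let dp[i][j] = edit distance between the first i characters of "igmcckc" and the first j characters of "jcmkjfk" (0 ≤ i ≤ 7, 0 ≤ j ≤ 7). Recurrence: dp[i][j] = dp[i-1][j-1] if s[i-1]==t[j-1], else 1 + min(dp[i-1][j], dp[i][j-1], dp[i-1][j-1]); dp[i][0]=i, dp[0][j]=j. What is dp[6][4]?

4

   ''  j  c  m  k  j  f  k
''  0  1  2  3  4  5  6  7
 i  1  1  2  3  4  5  6  7
 g  2  2  2  3  4  5  6  7
 m  3  3  3  2  3  4  5  6
 c  4  4  3  3  3  4  5  6
 c  5  5  4  4  4  4  5  6
 k  6  6  5  5  4  5  5  5
 c  7  7  6  6  5  5  6  6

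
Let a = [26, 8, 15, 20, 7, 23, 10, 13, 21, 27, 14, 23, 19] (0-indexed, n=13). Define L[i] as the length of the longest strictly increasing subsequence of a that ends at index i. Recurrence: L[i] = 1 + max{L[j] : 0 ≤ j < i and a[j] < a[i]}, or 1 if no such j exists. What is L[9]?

   i    0    1    2    3    4    5    6    7    8    9   10   11   12
a[i]   26    8   15   20    7   23   10   13   21   27   14   23   19
L[i]    1    1    2    3    1    4    2    3    4    5    4    5    5

5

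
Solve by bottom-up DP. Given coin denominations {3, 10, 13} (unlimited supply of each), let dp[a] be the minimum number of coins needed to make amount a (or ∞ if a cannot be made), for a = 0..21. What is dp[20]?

2

 a  0  1  2  3  4  5  6  7  8  9 10 11 12 13 14 15 16 17 18 19 20 21
dp  0  -  -  1  -  -  2  -  -  3  1  -  4  1  -  5  2  -  6  3  2  7
(- denotes ∞ / unreachable)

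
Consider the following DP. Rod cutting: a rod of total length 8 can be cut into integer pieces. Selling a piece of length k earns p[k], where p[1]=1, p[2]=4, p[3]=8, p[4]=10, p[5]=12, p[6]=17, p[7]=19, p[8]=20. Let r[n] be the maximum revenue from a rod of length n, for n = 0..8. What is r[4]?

10

   n    0    1    2    3    4    5    6    7    8
r[n]    0    1    4    8   10   12   17   19   21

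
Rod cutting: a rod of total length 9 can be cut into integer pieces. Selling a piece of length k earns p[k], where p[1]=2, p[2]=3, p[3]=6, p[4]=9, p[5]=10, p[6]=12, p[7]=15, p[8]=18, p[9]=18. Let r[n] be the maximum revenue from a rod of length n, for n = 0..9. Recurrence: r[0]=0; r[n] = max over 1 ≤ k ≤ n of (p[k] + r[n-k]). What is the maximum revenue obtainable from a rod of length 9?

   n    0    1    2    3    4    5    6    7    8    9
r[n]    0    2    4    6    9   11   13   15   18   20

20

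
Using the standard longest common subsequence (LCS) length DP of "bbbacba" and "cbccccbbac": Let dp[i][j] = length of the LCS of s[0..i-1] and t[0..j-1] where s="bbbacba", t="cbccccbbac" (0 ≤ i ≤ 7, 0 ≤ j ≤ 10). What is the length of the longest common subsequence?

5

   ''  c  b  c  c  c  c  b  b  a  c
''  0  0  0  0  0  0  0  0  0  0  0
 b  0  0  1  1  1  1  1  1  1  1  1
 b  0  0  1  1  1  1  1  2  2  2  2
 b  0  0  1  1  1  1  1  2  3  3  3
 a  0  0  1  1  1  1  1  2  3  4  4
 c  0  1  1  2  2  2  2  2  3  4  5
 b  0  1  2  2  2  2  2  3  3  4  5
 a  0  1  2  2  2  2  2  3  3  4  5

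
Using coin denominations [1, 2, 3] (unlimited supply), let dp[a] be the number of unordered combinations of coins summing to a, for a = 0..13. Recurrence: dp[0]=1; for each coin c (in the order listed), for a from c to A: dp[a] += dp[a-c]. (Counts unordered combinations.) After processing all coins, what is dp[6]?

7

after  coin     0     1     2     3     4     5     6     7     8     9    10    11    12    13
          1     1     1     1     1     1     1     1     1     1     1     1     1     1     1
          2     1     1     2     2     3     3     4     4     5     5     6     6     7     7
          3     1     1     2     3     4     5     7     8    10    12    14    16    19    21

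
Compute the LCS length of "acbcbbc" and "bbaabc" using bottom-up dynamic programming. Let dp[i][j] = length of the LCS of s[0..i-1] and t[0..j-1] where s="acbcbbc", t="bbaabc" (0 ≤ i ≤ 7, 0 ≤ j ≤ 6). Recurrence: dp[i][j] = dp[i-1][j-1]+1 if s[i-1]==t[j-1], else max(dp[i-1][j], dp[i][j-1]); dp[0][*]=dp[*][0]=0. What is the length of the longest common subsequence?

   ''  b  b  a  a  b  c
''  0  0  0  0  0  0  0
 a  0  0  0  1  1  1  1
 c  0  0  0  1  1  1  2
 b  0  1  1  1  1  2  2
 c  0  1  1  1  1  2  3
 b  0  1  2  2  2  2  3
 b  0  1  2  2  2  3  3
 c  0  1  2  2  2  3  4

4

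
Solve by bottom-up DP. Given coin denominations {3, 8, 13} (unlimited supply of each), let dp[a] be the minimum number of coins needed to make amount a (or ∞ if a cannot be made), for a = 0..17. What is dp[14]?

3

 a  0  1  2  3  4  5  6  7  8  9 10 11 12 13 14 15 16 17
dp  0  -  -  1  -  -  2  -  1  3  -  2  4  1  3  5  2  4
(- denotes ∞ / unreachable)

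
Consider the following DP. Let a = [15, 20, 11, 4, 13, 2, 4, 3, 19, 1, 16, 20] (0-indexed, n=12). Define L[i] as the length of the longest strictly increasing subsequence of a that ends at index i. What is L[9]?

1

   i    0    1    2    3    4    5    6    7    8    9   10   11
a[i]   15   20   11    4   13    2    4    3   19    1   16   20
L[i]    1    2    1    1    2    1    2    2    3    1    3    4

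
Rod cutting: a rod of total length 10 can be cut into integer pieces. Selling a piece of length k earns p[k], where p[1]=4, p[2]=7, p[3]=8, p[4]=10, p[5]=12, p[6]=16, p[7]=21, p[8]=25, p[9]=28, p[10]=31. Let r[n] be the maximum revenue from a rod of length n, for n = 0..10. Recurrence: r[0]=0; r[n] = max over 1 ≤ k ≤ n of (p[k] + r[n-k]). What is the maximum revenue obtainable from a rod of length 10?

   n    0    1    2    3    4    5    6    7    8    9   10
r[n]    0    4    8   12   16   20   24   28   32   36   40

40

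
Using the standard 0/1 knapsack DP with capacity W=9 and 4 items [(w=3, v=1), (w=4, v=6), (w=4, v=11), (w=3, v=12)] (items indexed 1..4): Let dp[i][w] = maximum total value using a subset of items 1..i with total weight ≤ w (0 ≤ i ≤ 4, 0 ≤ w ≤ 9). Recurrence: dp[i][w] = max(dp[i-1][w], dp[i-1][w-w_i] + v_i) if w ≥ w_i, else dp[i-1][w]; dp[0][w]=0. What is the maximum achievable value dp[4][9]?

23

i\w   0   1   2   3   4   5   6   7   8   9
  0   0   0   0   0   0   0   0   0   0   0
  1   0   0   0   1   1   1   1   1   1   1
  2   0   0   0   1   6   6   6   7   7   7
  3   0   0   0   1  11  11  11  12  17  17
  4   0   0   0  12  12  12  13  23  23  23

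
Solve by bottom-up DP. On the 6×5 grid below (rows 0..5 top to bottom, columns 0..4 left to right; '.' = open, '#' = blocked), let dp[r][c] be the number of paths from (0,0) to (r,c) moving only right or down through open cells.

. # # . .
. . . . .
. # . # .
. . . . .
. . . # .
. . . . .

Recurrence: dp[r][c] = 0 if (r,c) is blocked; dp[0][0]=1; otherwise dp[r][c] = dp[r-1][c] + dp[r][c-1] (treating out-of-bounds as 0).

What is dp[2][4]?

1

r\c   0   1   2   3   4
  0   1   0   0   0   0
  1   1   1   1   1   1
  2   1   0   1   0   1
  3   1   1   2   2   3
  4   1   2   4   0   3
  5   1   3   7   7  10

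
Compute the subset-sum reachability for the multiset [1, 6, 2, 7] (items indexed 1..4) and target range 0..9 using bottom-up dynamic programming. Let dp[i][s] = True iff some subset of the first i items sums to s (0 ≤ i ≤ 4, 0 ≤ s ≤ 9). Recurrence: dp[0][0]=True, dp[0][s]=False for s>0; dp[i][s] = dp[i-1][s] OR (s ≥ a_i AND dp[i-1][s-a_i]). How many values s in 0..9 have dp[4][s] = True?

i\s   0   1   2   3   4   5   6   7   8   9
  0   T   F   F   F   F   F   F   F   F   F
  1   T   T   F   F   F   F   F   F   F   F
  2   T   T   F   F   F   F   T   T   F   F
  3   T   T   T   T   F   F   T   T   T   T
  4   T   T   T   T   F   F   T   T   T   T

8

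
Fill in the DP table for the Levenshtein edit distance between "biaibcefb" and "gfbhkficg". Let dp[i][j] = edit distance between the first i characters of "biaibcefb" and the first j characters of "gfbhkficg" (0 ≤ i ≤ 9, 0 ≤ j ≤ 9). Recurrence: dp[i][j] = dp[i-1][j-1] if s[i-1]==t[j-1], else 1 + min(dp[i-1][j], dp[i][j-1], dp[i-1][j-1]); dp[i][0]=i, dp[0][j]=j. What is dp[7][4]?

6

   ''  g  f  b  h  k  f  i  c  g
''  0  1  2  3  4  5  6  7  8  9
 b  1  1  2  2  3  4  5  6  7  8
 i  2  2  2  3  3  4  5  5  6  7
 a  3  3  3  3  4  4  5  6  6  7
 i  4  4  4  4  4  5  5  5  6  7
 b  5  5  5  4  5  5  6  6  6  7
 c  6  6  6  5  5  6  6  7  6  7
 e  7  7  7  6  6  6  7  7  7  7
 f  8  8  7  7  7  7  6  7  8  8
 b  9  9  8  7  8  8  7  7  8  9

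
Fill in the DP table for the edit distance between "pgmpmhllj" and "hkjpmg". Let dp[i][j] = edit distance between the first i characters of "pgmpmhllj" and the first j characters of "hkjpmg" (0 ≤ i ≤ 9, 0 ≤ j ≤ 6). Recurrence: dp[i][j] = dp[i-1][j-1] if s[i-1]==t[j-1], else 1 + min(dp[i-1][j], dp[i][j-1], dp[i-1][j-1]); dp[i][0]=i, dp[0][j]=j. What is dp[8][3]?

7

   ''  h  k  j  p  m  g
''  0  1  2  3  4  5  6
 p  1  1  2  3  3  4  5
 g  2  2  2  3  4  4  4
 m  3  3  3  3  4  4  5
 p  4  4  4  4  3  4  5
 m  5  5  5  5  4  3  4
 h  6  5  6  6  5  4  4
 l  7  6  6  7  6  5  5
 l  8  7  7  7  7  6  6
 j  9  8  8  7  8  7  7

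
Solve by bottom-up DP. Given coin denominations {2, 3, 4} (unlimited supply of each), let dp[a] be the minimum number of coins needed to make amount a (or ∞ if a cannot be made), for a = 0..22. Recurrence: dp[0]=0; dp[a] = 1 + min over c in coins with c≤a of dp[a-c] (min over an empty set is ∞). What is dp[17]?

5

 a  0  1  2  3  4  5  6  7  8  9 10 11 12 13 14 15 16 17 18 19 20 21 22
dp  0  -  1  1  1  2  2  2  2  3  3  3  3  4  4  4  4  5  5  5  5  6  6
(- denotes ∞ / unreachable)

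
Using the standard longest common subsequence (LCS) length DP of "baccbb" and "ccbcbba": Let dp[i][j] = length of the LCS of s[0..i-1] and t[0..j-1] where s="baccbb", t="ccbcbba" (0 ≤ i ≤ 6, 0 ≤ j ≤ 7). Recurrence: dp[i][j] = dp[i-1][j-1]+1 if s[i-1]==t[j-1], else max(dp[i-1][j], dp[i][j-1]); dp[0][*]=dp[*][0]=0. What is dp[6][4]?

3

   ''  c  c  b  c  b  b  a
''  0  0  0  0  0  0  0  0
 b  0  0  0  1  1  1  1  1
 a  0  0  0  1  1  1  1  2
 c  0  1  1  1  2  2  2  2
 c  0  1  2  2  2  2  2  2
 b  0  1  2  3  3  3  3  3
 b  0  1  2  3  3  4  4  4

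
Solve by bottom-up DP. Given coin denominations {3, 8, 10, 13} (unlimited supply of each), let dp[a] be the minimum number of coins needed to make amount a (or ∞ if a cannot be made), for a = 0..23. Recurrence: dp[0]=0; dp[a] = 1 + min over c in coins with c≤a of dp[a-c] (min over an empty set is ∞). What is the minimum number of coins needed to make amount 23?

2

 a  0  1  2  3  4  5  6  7  8  9 10 11 12 13 14 15 16 17 18 19 20 21 22 23
dp  0  -  -  1  -  -  2  -  1  3  1  2  4  1  3  5  2  4  2  3  2  2  4  2
(- denotes ∞ / unreachable)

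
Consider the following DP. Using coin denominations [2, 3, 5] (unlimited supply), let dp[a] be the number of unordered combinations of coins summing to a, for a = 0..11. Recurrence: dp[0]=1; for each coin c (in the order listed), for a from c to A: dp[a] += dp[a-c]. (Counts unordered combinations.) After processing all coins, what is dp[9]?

3

after  coin     0     1     2     3     4     5     6     7     8     9    10    11
          2     1     0     1     0     1     0     1     0     1     0     1     0
          3     1     0     1     1     1     1     2     1     2     2     2     2
          5     1     0     1     1     1     2     2     2     3     3     4     4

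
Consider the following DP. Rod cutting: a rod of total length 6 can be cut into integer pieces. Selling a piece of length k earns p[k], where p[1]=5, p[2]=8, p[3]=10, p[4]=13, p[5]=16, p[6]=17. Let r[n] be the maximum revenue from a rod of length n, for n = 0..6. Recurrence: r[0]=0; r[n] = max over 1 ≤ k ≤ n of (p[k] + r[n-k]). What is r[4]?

   n    0    1    2    3    4    5    6
r[n]    0    5   10   15   20   25   30

20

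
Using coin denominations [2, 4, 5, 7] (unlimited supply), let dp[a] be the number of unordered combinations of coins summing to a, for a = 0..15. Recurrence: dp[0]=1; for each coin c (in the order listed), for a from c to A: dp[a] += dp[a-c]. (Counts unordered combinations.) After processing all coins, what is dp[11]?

after  coin     0     1     2     3     4     5     6     7     8     9    10    11    12    13    14    15
          2     1     0     1     0     1     0     1     0     1     0     1     0     1     0     1     0
          4     1     0     1     0     2     0     2     0     3     0     3     0     4     0     4     0
          5     1     0     1     0     2     1     2     1     3     2     4     2     5     3     6     4
          7     1     0     1     0     2     1     2     2     3     3     4     4     6     5     8     7

4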